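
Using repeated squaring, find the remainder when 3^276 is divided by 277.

1

3^1 ≡ 3 (mod 277)
3^2 ≡ 3^2 = 9 ≡ 9 (mod 277)
3^4 ≡ 9^2 = 81 ≡ 81 (mod 277)
3^8 ≡ 81^2 = 6561 ≡ 190 (mod 277)
3^16 ≡ 190^2 = 36100 ≡ 90 (mod 277)
3^32 ≡ 90^2 = 8100 ≡ 67 (mod 277)
3^64 ≡ 67^2 = 4489 ≡ 57 (mod 277)
3^128 ≡ 57^2 = 3249 ≡ 202 (mod 277)
3^256 ≡ 202^2 = 40804 ≡ 85 (mod 277)
276 = 256 + 16 + 4 in binary powers of 2.
So 3^276 ≡ 85 · 90 · 81 ≡ 1 (mod 277).
Since the result is 1, base 3 gives no evidence that 277 is composite.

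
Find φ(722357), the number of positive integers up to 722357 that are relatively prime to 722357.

Factor: 722357 = 43 · 107 · 157.
φ(722357) = (43−1) · (107−1) · (157−1) = 42 · 106 · 156 = 694512.

694512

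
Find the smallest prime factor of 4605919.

4605919 is odd.
Digit sum 34, not divisible by 3.
Ends in 9: not divisible by 5.
7: 4605919 = 7·657988 + 3
11: 4605919 = 11·418719 + 10
13: 4605919 = 13·354301 + 6
17: 4605919 = 17·270936 + 7
19: 4605919 = 19·242416 + 15
23: 4605919 = 23·200257 + 8
29: 4605919 = 29·158824 + 23
31: 4605919 = 31·148578 + 1
37: 4605919 = 37·124484 + 11
41: 4605919 = 41·112339 + 20
43: 4605919 = 43·107114 + 17
47: 4605919 = 47·97998 + 13
53: 4605919 = 53·86904 + 7
59: 4605919 = 59·78066 + 25
61: 4605919 = 61·75506 + 53
67: 4605919 = 67·68745 + 4
71: 4605919 = 71·64872 + 7
73: 4605919 = 73·63094 + 57
79: 4605919 = 79·58302 + 61
83: 4605919 = 83·55493

83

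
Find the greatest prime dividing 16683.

83

16683 = 3 · 5561
5561 = 67 · 83
83 is prime.
So 16683 = 3 · 67 · 83; the largest prime factor is 83.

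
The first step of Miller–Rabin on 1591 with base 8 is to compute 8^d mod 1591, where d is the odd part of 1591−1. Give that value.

1591 − 1 = 1590 = 2^1 · 795, so d = 795.
8^1 ≡ 8 (mod 1591)
8^2 ≡ 8^2 = 64 ≡ 64 (mod 1591)
8^4 ≡ 64^2 = 4096 ≡ 914 (mod 1591)
8^8 ≡ 914^2 = 835396 ≡ 121 (mod 1591)
8^16 ≡ 121^2 = 14641 ≡ 322 (mod 1591)
8^32 ≡ 322^2 = 103684 ≡ 269 (mod 1591)
8^64 ≡ 269^2 = 72361 ≡ 766 (mod 1591)
8^128 ≡ 766^2 = 586756 ≡ 1268 (mod 1591)
8^256 ≡ 1268^2 = 1607824 ≡ 914 (mod 1591)
8^512 ≡ 914^2 = 835396 ≡ 121 (mod 1591)
795 = 512 + 256 + 16 + 8 + 2 + 1 in binary powers of 2.
So 8^795 ≡ 121 · 914 · 322 · 121 · 64 · 8 ≡ 290 (mod 1591).
Squaring chain: 290; never reaches −1, so base 8 is a Miller–Rabin witness that 1591 is composite.

290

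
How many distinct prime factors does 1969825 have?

5

1969825 = 5^2 · 78793
78793 = 11 · 7163
7163 = 13 · 551
551 = 19 · 29
1969825 = 5^2 · 11 · 13 · 19 · 29, which has 5 distinct prime factors.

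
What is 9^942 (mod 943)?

901

9^1 ≡ 9 (mod 943)
9^2 ≡ 9^2 = 81 ≡ 81 (mod 943)
9^4 ≡ 81^2 = 6561 ≡ 903 (mod 943)
9^8 ≡ 903^2 = 815409 ≡ 657 (mod 943)
9^16 ≡ 657^2 = 431649 ≡ 698 (mod 943)
9^32 ≡ 698^2 = 487204 ≡ 616 (mod 943)
9^64 ≡ 616^2 = 379456 ≡ 370 (mod 943)
9^128 ≡ 370^2 = 136900 ≡ 165 (mod 943)
9^256 ≡ 165^2 = 27225 ≡ 821 (mod 943)
9^512 ≡ 821^2 = 674041 ≡ 739 (mod 943)
942 = 512 + 256 + 128 + 32 + 8 + 4 + 2 in binary powers of 2.
So 9^942 ≡ 739 · 821 · 165 · 616 · 657 · 903 · 81 ≡ 901 (mod 943).
Since 901 ≠ 1, base 9 is a Fermat witness: 943 is composite.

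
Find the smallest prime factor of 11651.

61

11651 is odd.
Digit sum 14, not divisible by 3.
Ends in 1: not divisible by 5.
7: 11651 = 7·1664 + 3
11: 11651 = 11·1059 + 2
13: 11651 = 13·896 + 3
17: 11651 = 17·685 + 6
19: 11651 = 19·613 + 4
23: 11651 = 23·506 + 13
29: 11651 = 29·401 + 22
31: 11651 = 31·375 + 26
37: 11651 = 37·314 + 33
41: 11651 = 41·284 + 7
43: 11651 = 43·270 + 41
47: 11651 = 47·247 + 42
53: 11651 = 53·219 + 44
59: 11651 = 59·197 + 28
61: 11651 = 61·191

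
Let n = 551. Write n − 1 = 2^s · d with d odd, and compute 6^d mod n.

138

551 − 1 = 550 = 2^1 · 275, so d = 275.
6^1 ≡ 6 (mod 551)
6^2 ≡ 6^2 = 36 ≡ 36 (mod 551)
6^4 ≡ 36^2 = 1296 ≡ 194 (mod 551)
6^8 ≡ 194^2 = 37636 ≡ 168 (mod 551)
6^16 ≡ 168^2 = 28224 ≡ 123 (mod 551)
6^32 ≡ 123^2 = 15129 ≡ 252 (mod 551)
6^64 ≡ 252^2 = 63504 ≡ 139 (mod 551)
6^128 ≡ 139^2 = 19321 ≡ 36 (mod 551)
6^256 ≡ 36^2 = 1296 ≡ 194 (mod 551)
275 = 256 + 16 + 2 + 1 in binary powers of 2.
So 6^275 ≡ 194 · 123 · 36 · 6 ≡ 138 (mod 551).
Squaring chain: 138; never reaches −1, so base 6 is a Miller–Rabin witness that 551 is composite.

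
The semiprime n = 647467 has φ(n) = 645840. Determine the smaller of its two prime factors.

φ(n) = (p−1)(q−1) = n − (p+q) + 1, so p + q = 647467 − 645840 + 1 = 1628.
p and q are the roots of t² − 1628t + 647467 = 0.
Discriminant: 1628² − 4·647467 = 2650384 − 2589868 = 60516; √60516 = 246.
q = (1628 − 246)/2 = 691, p = (1628 + 246)/2 = 937.
Check: 691 · 937 = 647467.

691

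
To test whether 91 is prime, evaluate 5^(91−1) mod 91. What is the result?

5^1 ≡ 5 (mod 91)
5^2 ≡ 5^2 = 25 ≡ 25 (mod 91)
5^4 ≡ 25^2 = 625 ≡ 79 (mod 91)
5^8 ≡ 79^2 = 6241 ≡ 53 (mod 91)
5^16 ≡ 53^2 = 2809 ≡ 79 (mod 91)
5^32 ≡ 79^2 = 6241 ≡ 53 (mod 91)
5^64 ≡ 53^2 = 2809 ≡ 79 (mod 91)
90 = 64 + 16 + 8 + 2 in binary powers of 2.
So 5^90 ≡ 79 · 79 · 53 · 25 ≡ 64 (mod 91).
Since 64 ≠ 1, base 5 is a Fermat witness: 91 is composite.

64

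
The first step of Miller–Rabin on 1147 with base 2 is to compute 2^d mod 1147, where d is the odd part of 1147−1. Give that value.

1124

1147 − 1 = 1146 = 2^1 · 573, so d = 573.
2^1 ≡ 2 (mod 1147)
2^2 ≡ 2^2 = 4 ≡ 4 (mod 1147)
2^4 ≡ 4^2 = 16 ≡ 16 (mod 1147)
2^8 ≡ 16^2 = 256 ≡ 256 (mod 1147)
2^16 ≡ 256^2 = 65536 ≡ 157 (mod 1147)
2^32 ≡ 157^2 = 24649 ≡ 562 (mod 1147)
2^64 ≡ 562^2 = 315844 ≡ 419 (mod 1147)
2^128 ≡ 419^2 = 175561 ≡ 70 (mod 1147)
2^256 ≡ 70^2 = 4900 ≡ 312 (mod 1147)
2^512 ≡ 312^2 = 97344 ≡ 996 (mod 1147)
573 = 512 + 32 + 16 + 8 + 4 + 1 in binary powers of 2.
So 2^573 ≡ 996 · 562 · 157 · 256 · 16 · 2 ≡ 1124 (mod 1147).
Squaring chain: 1124; never reaches −1, so base 2 is a Miller–Rabin witness that 1147 is composite.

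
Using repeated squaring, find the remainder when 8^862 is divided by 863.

1

8^1 ≡ 8 (mod 863)
8^2 ≡ 8^2 = 64 ≡ 64 (mod 863)
8^4 ≡ 64^2 = 4096 ≡ 644 (mod 863)
8^8 ≡ 644^2 = 414736 ≡ 496 (mod 863)
8^16 ≡ 496^2 = 246016 ≡ 61 (mod 863)
8^32 ≡ 61^2 = 3721 ≡ 269 (mod 863)
8^64 ≡ 269^2 = 72361 ≡ 732 (mod 863)
8^128 ≡ 732^2 = 535824 ≡ 764 (mod 863)
8^256 ≡ 764^2 = 583696 ≡ 308 (mod 863)
8^512 ≡ 308^2 = 94864 ≡ 797 (mod 863)
862 = 512 + 256 + 64 + 16 + 8 + 4 + 2 in binary powers of 2.
So 8^862 ≡ 797 · 308 · 732 · 61 · 496 · 644 · 64 ≡ 1 (mod 863).
Since the result is 1, base 8 gives no evidence that 863 is composite.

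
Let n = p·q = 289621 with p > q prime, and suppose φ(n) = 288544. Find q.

509

φ(n) = (p−1)(q−1) = n − (p+q) + 1, so p + q = 289621 − 288544 + 1 = 1078.
p and q are the roots of t² − 1078t + 289621 = 0.
Discriminant: 1078² − 4·289621 = 1162084 − 1158484 = 3600; √3600 = 60.
q = (1078 − 60)/2 = 509, p = (1078 + 60)/2 = 569.
Check: 509 · 569 = 289621.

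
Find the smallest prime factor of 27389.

61

27389 is odd.
Digit sum 29, not divisible by 3.
Ends in 9: not divisible by 5.
7: 27389 = 7·3912 + 5
11: 27389 = 11·2489 + 10
13: 27389 = 13·2106 + 11
17: 27389 = 17·1611 + 2
19: 27389 = 19·1441 + 10
23: 27389 = 23·1190 + 19
29: 27389 = 29·944 + 13
31: 27389 = 31·883 + 16
37: 27389 = 37·740 + 9
41: 27389 = 41·668 + 1
43: 27389 = 43·636 + 41
47: 27389 = 47·582 + 35
53: 27389 = 53·516 + 41
59: 27389 = 59·464 + 13
61: 27389 = 61·449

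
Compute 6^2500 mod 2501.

1721

6^1 ≡ 6 (mod 2501)
6^2 ≡ 6^2 = 36 ≡ 36 (mod 2501)
6^4 ≡ 36^2 = 1296 ≡ 1296 (mod 2501)
6^8 ≡ 1296^2 = 1679616 ≡ 1445 (mod 2501)
6^16 ≡ 1445^2 = 2088025 ≡ 2191 (mod 2501)
6^32 ≡ 2191^2 = 4800481 ≡ 1062 (mod 2501)
6^64 ≡ 1062^2 = 1127844 ≡ 2394 (mod 2501)
6^128 ≡ 2394^2 = 5731236 ≡ 1445 (mod 2501)
6^256 ≡ 1445^2 = 2088025 ≡ 2191 (mod 2501)
6^512 ≡ 2191^2 = 4800481 ≡ 1062 (mod 2501)
6^1024 ≡ 1062^2 = 1127844 ≡ 2394 (mod 2501)
6^2048 ≡ 2394^2 = 5731236 ≡ 1445 (mod 2501)
2500 = 2048 + 256 + 128 + 64 + 4 in binary powers of 2.
So 6^2500 ≡ 1445 · 2191 · 1445 · 2394 · 1296 ≡ 1721 (mod 2501).
Since 1721 ≠ 1, base 6 is a Fermat witness: 2501 is composite.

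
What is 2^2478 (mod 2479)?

1935

2^1 ≡ 2 (mod 2479)
2^2 ≡ 2^2 = 4 ≡ 4 (mod 2479)
2^4 ≡ 4^2 = 16 ≡ 16 (mod 2479)
2^8 ≡ 16^2 = 256 ≡ 256 (mod 2479)
2^16 ≡ 256^2 = 65536 ≡ 1082 (mod 2479)
2^32 ≡ 1082^2 = 1170724 ≡ 636 (mod 2479)
2^64 ≡ 636^2 = 404496 ≡ 419 (mod 2479)
2^128 ≡ 419^2 = 175561 ≡ 2031 (mod 2479)
2^256 ≡ 2031^2 = 4124961 ≡ 2384 (mod 2479)
2^512 ≡ 2384^2 = 5683456 ≡ 1588 (mod 2479)
2^1024 ≡ 1588^2 = 2521744 ≡ 601 (mod 2479)
2^2048 ≡ 601^2 = 361201 ≡ 1746 (mod 2479)
2478 = 2048 + 256 + 128 + 32 + 8 + 4 + 2 in binary powers of 2.
So 2^2478 ≡ 1746 · 2384 · 2031 · 636 · 256 · 16 · 4 ≡ 1935 (mod 2479).
Since 1935 ≠ 1, base 2 is a Fermat witness: 2479 is composite.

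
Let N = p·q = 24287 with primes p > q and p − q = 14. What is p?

163

Since p = q + 14, we have 24287 = q(q + 14), so q² + 14q − 24287 = 0.
Discriminant: 14² + 4·24287 = 196 + 97148 = 97344; √97344 = 312.
q = (−14 + 312)/2 = 149, and p = q + 14 = 163.
Check: 149 · 163 = 24287.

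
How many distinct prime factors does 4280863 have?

4280863 = 37^2 · 3127
3127 = 53 · 59
4280863 = 37^2 · 53 · 59, which has 3 distinct prime factors.

3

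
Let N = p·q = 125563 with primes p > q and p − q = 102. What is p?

409

Since p = q + 102, we have 125563 = q(q + 102), so q² + 102q − 125563 = 0.
Discriminant: 102² + 4·125563 = 10404 + 502252 = 512656; √512656 = 716.
q = (−102 + 716)/2 = 307, and p = q + 102 = 409.
Check: 307 · 409 = 125563.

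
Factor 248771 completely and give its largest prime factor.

79

248771 = 47 · 5293
5293 = 67 · 79
79 is prime.
So 248771 = 47 · 67 · 79; the largest prime factor is 79.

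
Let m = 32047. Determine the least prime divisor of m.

32047 is odd.
Digit sum 16, not divisible by 3.
Ends in 7: not divisible by 5.
7: 32047 = 7·4578 + 1
11: 32047 = 11·2913 + 4
13: 32047 = 13·2465 + 2
17: 32047 = 17·1885 + 2
19: 32047 = 19·1686 + 13
23: 32047 = 23·1393 + 8
29: 32047 = 29·1105 + 2
31: 32047 = 31·1033 + 24
37: 32047 = 37·866 + 5
41: 32047 = 41·781 + 26
43: 32047 = 43·745 + 12
47: 32047 = 47·681 + 40
53: 32047 = 53·604 + 35
59: 32047 = 59·543 + 10
61: 32047 = 61·525 + 22
67: 32047 = 67·478 + 21
71: 32047 = 71·451 + 26
73: 32047 = 73·439

73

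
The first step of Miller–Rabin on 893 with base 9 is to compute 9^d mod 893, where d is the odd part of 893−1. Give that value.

893 − 1 = 892 = 2^2 · 223, so d = 223.
9^1 ≡ 9 (mod 893)
9^2 ≡ 9^2 = 81 ≡ 81 (mod 893)
9^4 ≡ 81^2 = 6561 ≡ 310 (mod 893)
9^8 ≡ 310^2 = 96100 ≡ 549 (mod 893)
9^16 ≡ 549^2 = 301401 ≡ 460 (mod 893)
9^32 ≡ 460^2 = 211600 ≡ 852 (mod 893)
9^64 ≡ 852^2 = 725904 ≡ 788 (mod 893)
9^128 ≡ 788^2 = 620944 ≡ 309 (mod 893)
223 = 128 + 64 + 16 + 8 + 4 + 2 + 1 in binary powers of 2.
So 9^223 ≡ 309 · 788 · 460 · 549 · 310 · 81 · 9 ≡ 460 (mod 893).
Squaring chain: 460 → 852; never reaches −1, so base 9 is a Miller–Rabin witness that 893 is composite.

460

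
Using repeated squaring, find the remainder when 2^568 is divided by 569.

1

2^1 ≡ 2 (mod 569)
2^2 ≡ 2^2 = 4 ≡ 4 (mod 569)
2^4 ≡ 4^2 = 16 ≡ 16 (mod 569)
2^8 ≡ 16^2 = 256 ≡ 256 (mod 569)
2^16 ≡ 256^2 = 65536 ≡ 101 (mod 569)
2^32 ≡ 101^2 = 10201 ≡ 528 (mod 569)
2^64 ≡ 528^2 = 278784 ≡ 543 (mod 569)
2^128 ≡ 543^2 = 294849 ≡ 107 (mod 569)
2^256 ≡ 107^2 = 11449 ≡ 69 (mod 569)
2^512 ≡ 69^2 = 4761 ≡ 209 (mod 569)
568 = 512 + 32 + 16 + 8 in binary powers of 2.
So 2^568 ≡ 209 · 528 · 101 · 256 ≡ 1 (mod 569).
Since the result is 1, base 2 gives no evidence that 569 is composite.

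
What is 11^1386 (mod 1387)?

11^1 ≡ 11 (mod 1387)
11^2 ≡ 11^2 = 121 ≡ 121 (mod 1387)
11^4 ≡ 121^2 = 14641 ≡ 771 (mod 1387)
11^8 ≡ 771^2 = 594441 ≡ 805 (mod 1387)
11^16 ≡ 805^2 = 648025 ≡ 296 (mod 1387)
11^32 ≡ 296^2 = 87616 ≡ 235 (mod 1387)
11^64 ≡ 235^2 = 55225 ≡ 1132 (mod 1387)
11^128 ≡ 1132^2 = 1281424 ≡ 1223 (mod 1387)
11^256 ≡ 1223^2 = 1495729 ≡ 543 (mod 1387)
11^512 ≡ 543^2 = 294849 ≡ 805 (mod 1387)
11^1024 ≡ 805^2 = 648025 ≡ 296 (mod 1387)
1386 = 1024 + 256 + 64 + 32 + 8 + 2 in binary powers of 2.
So 11^1386 ≡ 296 · 543 · 1132 · 235 · 805 · 121 ≡ 1141 (mod 1387).
Since 1141 ≠ 1, base 11 is a Fermat witness: 1387 is composite.

1141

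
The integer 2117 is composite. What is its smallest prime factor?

29

2117 is odd.
Digit sum 11, not divisible by 3.
Ends in 7: not divisible by 5.
7: 2117 = 7·302 + 3
11: 2117 = 11·192 + 5
13: 2117 = 13·162 + 11
17: 2117 = 17·124 + 9
19: 2117 = 19·111 + 8
23: 2117 = 23·92 + 1
29: 2117 = 29·73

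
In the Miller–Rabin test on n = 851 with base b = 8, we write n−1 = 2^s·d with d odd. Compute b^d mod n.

541

851 − 1 = 850 = 2^1 · 425, so d = 425.
8^1 ≡ 8 (mod 851)
8^2 ≡ 8^2 = 64 ≡ 64 (mod 851)
8^4 ≡ 64^2 = 4096 ≡ 692 (mod 851)
8^8 ≡ 692^2 = 478864 ≡ 602 (mod 851)
8^16 ≡ 602^2 = 362404 ≡ 729 (mod 851)
8^32 ≡ 729^2 = 531441 ≡ 417 (mod 851)
8^64 ≡ 417^2 = 173889 ≡ 285 (mod 851)
8^128 ≡ 285^2 = 81225 ≡ 380 (mod 851)
8^256 ≡ 380^2 = 144400 ≡ 581 (mod 851)
425 = 256 + 128 + 32 + 8 + 1 in binary powers of 2.
So 8^425 ≡ 581 · 380 · 417 · 602 · 8 ≡ 541 (mod 851).
Squaring chain: 541; never reaches −1, so base 8 is a Miller–Rabin witness that 851 is composite.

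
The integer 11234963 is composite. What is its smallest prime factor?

83

11234963 is odd.
Digit sum 29, not divisible by 3.
Ends in 3: not divisible by 5.
7: 11234963 = 7·1604994 + 5
11: 11234963 = 11·1021360 + 3
13: 11234963 = 13·864227 + 12
17: 11234963 = 17·660880 + 3
19: 11234963 = 19·591313 + 16
23: 11234963 = 23·488476 + 15
29: 11234963 = 29·387412 + 15
31: 11234963 = 31·362418 + 5
37: 11234963 = 37·303647 + 24
41: 11234963 = 41·274023 + 20
43: 11234963 = 43·261278 + 9
47: 11234963 = 47·239041 + 36
53: 11234963 = 53·211980 + 23
59: 11234963 = 59·190423 + 6
61: 11234963 = 61·184179 + 44
67: 11234963 = 67·167686 + 1
71: 11234963 = 71·158238 + 65
73: 11234963 = 73·153903 + 44
79: 11234963 = 79·142214 + 57
83: 11234963 = 83·135361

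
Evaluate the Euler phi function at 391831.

Factor: 391831 = 11 · 179 · 199.
φ(391831) = (11−1) · (179−1) · (199−1) = 10 · 178 · 198 = 352440.

352440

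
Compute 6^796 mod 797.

1

6^1 ≡ 6 (mod 797)
6^2 ≡ 6^2 = 36 ≡ 36 (mod 797)
6^4 ≡ 36^2 = 1296 ≡ 499 (mod 797)
6^8 ≡ 499^2 = 249001 ≡ 337 (mod 797)
6^16 ≡ 337^2 = 113569 ≡ 395 (mod 797)
6^32 ≡ 395^2 = 156025 ≡ 610 (mod 797)
6^64 ≡ 610^2 = 372100 ≡ 698 (mod 797)
6^128 ≡ 698^2 = 487204 ≡ 237 (mod 797)
6^256 ≡ 237^2 = 56169 ≡ 379 (mod 797)
6^512 ≡ 379^2 = 143641 ≡ 181 (mod 797)
796 = 512 + 256 + 16 + 8 + 4 in binary powers of 2.
So 6^796 ≡ 181 · 379 · 395 · 337 · 499 ≡ 1 (mod 797).
Since the result is 1, base 6 gives no evidence that 797 is composite.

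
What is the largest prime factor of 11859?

11859 = 3 · 3953
3953 = 59 · 67
67 is prime.
So 11859 = 3 · 59 · 67; the largest prime factor is 67.

67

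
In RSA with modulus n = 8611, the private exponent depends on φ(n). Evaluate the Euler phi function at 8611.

8424

Factor: 8611 = 79 · 109.
φ(8611) = (79−1) · (109−1) = 78 · 108 = 8424.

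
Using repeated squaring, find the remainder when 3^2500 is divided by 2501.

3^1 ≡ 3 (mod 2501)
3^2 ≡ 3^2 = 9 ≡ 9 (mod 2501)
3^4 ≡ 9^2 = 81 ≡ 81 (mod 2501)
3^8 ≡ 81^2 = 6561 ≡ 1559 (mod 2501)
3^16 ≡ 1559^2 = 2430481 ≡ 2010 (mod 2501)
3^32 ≡ 2010^2 = 4040100 ≡ 985 (mod 2501)
3^64 ≡ 985^2 = 970225 ≡ 2338 (mod 2501)
3^128 ≡ 2338^2 = 5466244 ≡ 1559 (mod 2501)
3^256 ≡ 1559^2 = 2430481 ≡ 2010 (mod 2501)
3^512 ≡ 2010^2 = 4040100 ≡ 985 (mod 2501)
3^1024 ≡ 985^2 = 970225 ≡ 2338 (mod 2501)
3^2048 ≡ 2338^2 = 5466244 ≡ 1559 (mod 2501)
2500 = 2048 + 256 + 128 + 64 + 4 in binary powers of 2.
So 3^2500 ≡ 1559 · 2010 · 1559 · 2338 · 81 ≡ 245 (mod 2501).
Since 245 ≠ 1, base 3 is a Fermat witness: 2501 is composite.

245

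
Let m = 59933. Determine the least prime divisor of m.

73

59933 is odd.
Digit sum 29, not divisible by 3.
Ends in 3: not divisible by 5.
7: 59933 = 7·8561 + 6
11: 59933 = 11·5448 + 5
13: 59933 = 13·4610 + 3
17: 59933 = 17·3525 + 8
19: 59933 = 19·3154 + 7
23: 59933 = 23·2605 + 18
29: 59933 = 29·2066 + 19
31: 59933 = 31·1933 + 10
37: 59933 = 37·1619 + 30
41: 59933 = 41·1461 + 32
43: 59933 = 43·1393 + 34
47: 59933 = 47·1275 + 8
53: 59933 = 53·1130 + 43
59: 59933 = 59·1015 + 48
61: 59933 = 61·982 + 31
67: 59933 = 67·894 + 35
71: 59933 = 71·844 + 9
73: 59933 = 73·821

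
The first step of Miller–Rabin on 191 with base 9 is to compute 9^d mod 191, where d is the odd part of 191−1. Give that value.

1

191 − 1 = 190 = 2^1 · 95, so d = 95.
9^1 ≡ 9 (mod 191)
9^2 ≡ 9^2 = 81 ≡ 81 (mod 191)
9^4 ≡ 81^2 = 6561 ≡ 67 (mod 191)
9^8 ≡ 67^2 = 4489 ≡ 96 (mod 191)
9^16 ≡ 96^2 = 9216 ≡ 48 (mod 191)
9^32 ≡ 48^2 = 2304 ≡ 12 (mod 191)
9^64 ≡ 12^2 = 144 ≡ 144 (mod 191)
95 = 64 + 16 + 8 + 4 + 2 + 1 in binary powers of 2.
So 9^95 ≡ 144 · 48 · 96 · 67 · 81 · 9 ≡ 1 (mod 191).
Since 9^d ≡ 1 (mod 191), base 9 does not prove 191 composite.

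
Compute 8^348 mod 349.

8^1 ≡ 8 (mod 349)
8^2 ≡ 8^2 = 64 ≡ 64 (mod 349)
8^4 ≡ 64^2 = 4096 ≡ 257 (mod 349)
8^8 ≡ 257^2 = 66049 ≡ 88 (mod 349)
8^16 ≡ 88^2 = 7744 ≡ 66 (mod 349)
8^32 ≡ 66^2 = 4356 ≡ 168 (mod 349)
8^64 ≡ 168^2 = 28224 ≡ 304 (mod 349)
8^128 ≡ 304^2 = 92416 ≡ 280 (mod 349)
8^256 ≡ 280^2 = 78400 ≡ 224 (mod 349)
348 = 256 + 64 + 16 + 8 + 4 in binary powers of 2.
So 8^348 ≡ 224 · 304 · 66 · 88 · 257 ≡ 1 (mod 349).
Since the result is 1, base 8 gives no evidence that 349 is composite.

1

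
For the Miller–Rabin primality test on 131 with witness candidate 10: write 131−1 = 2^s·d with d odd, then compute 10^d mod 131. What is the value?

131 − 1 = 130 = 2^1 · 65, so d = 65.
10^1 ≡ 10 (mod 131)
10^2 ≡ 10^2 = 100 ≡ 100 (mod 131)
10^4 ≡ 100^2 = 10000 ≡ 44 (mod 131)
10^8 ≡ 44^2 = 1936 ≡ 102 (mod 131)
10^16 ≡ 102^2 = 10404 ≡ 55 (mod 131)
10^32 ≡ 55^2 = 3025 ≡ 12 (mod 131)
10^64 ≡ 12^2 = 144 ≡ 13 (mod 131)
65 = 64 + 1 in binary powers of 2.
So 10^65 ≡ 13 · 10 ≡ 130 (mod 131).
Since 10^d ≡ 130 (mod 131), base 10 does not prove 131 composite.

130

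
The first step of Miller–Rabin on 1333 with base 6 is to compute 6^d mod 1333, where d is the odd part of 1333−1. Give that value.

1333 − 1 = 1332 = 2^2 · 333, so d = 333.
6^1 ≡ 6 (mod 1333)
6^2 ≡ 6^2 = 36 ≡ 36 (mod 1333)
6^4 ≡ 36^2 = 1296 ≡ 1296 (mod 1333)
6^8 ≡ 1296^2 = 1679616 ≡ 36 (mod 1333)
6^16 ≡ 36^2 = 1296 ≡ 1296 (mod 1333)
6^32 ≡ 1296^2 = 1679616 ≡ 36 (mod 1333)
6^64 ≡ 36^2 = 1296 ≡ 1296 (mod 1333)
6^128 ≡ 1296^2 = 1679616 ≡ 36 (mod 1333)
6^256 ≡ 36^2 = 1296 ≡ 1296 (mod 1333)
333 = 256 + 64 + 8 + 4 + 1 in binary powers of 2.
So 6^333 ≡ 1296 · 1296 · 36 · 1296 · 6 ≡ 216 (mod 1333).
Squaring chain: 216 → 1; never reaches −1, so base 6 is a Miller–Rabin witness that 1333 is composite.

216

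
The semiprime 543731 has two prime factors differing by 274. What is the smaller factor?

613

Since p = q + 274, we have 543731 = q(q + 274), so q² + 274q − 543731 = 0.
Discriminant: 274² + 4·543731 = 75076 + 2174924 = 2250000; √2250000 = 1500.
q = (−274 + 1500)/2 = 613, and p = q + 274 = 887.
Check: 613 · 887 = 543731.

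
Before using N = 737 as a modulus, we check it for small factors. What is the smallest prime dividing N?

737 is odd.
Digit sum 17, not divisible by 3.
Ends in 7: not divisible by 5.
7: 737 = 7·105 + 2
11: 737 = 11·67

11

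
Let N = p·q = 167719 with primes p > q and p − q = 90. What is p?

457

Since p = q + 90, we have 167719 = q(q + 90), so q² + 90q − 167719 = 0.
Discriminant: 90² + 4·167719 = 8100 + 670876 = 678976; √678976 = 824.
q = (−90 + 824)/2 = 367, and p = q + 90 = 457.
Check: 367 · 457 = 167719.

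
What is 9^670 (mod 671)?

1

9^1 ≡ 9 (mod 671)
9^2 ≡ 9^2 = 81 ≡ 81 (mod 671)
9^4 ≡ 81^2 = 6561 ≡ 522 (mod 671)
9^8 ≡ 522^2 = 272484 ≡ 58 (mod 671)
9^16 ≡ 58^2 = 3364 ≡ 9 (mod 671)
9^32 ≡ 9^2 = 81 ≡ 81 (mod 671)
9^64 ≡ 81^2 = 6561 ≡ 522 (mod 671)
9^128 ≡ 522^2 = 272484 ≡ 58 (mod 671)
9^256 ≡ 58^2 = 3364 ≡ 9 (mod 671)
9^512 ≡ 9^2 = 81 ≡ 81 (mod 671)
670 = 512 + 128 + 16 + 8 + 4 + 2 in binary powers of 2.
So 9^670 ≡ 81 · 58 · 9 · 58 · 522 · 81 ≡ 1 (mod 671).
Since the result is 1, base 9 gives no evidence that 671 is composite.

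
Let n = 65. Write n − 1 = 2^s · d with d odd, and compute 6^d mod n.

65 − 1 = 64 = 2^6 · 1, so d = 1.
6^1 ≡ 6 (mod 65)
1 = 1 in binary powers of 2.
So 6^1 ≡ 6 ≡ 6 (mod 65).
Squaring chain: 6 → 36 → 61 → 16 → 61 → 16; never reaches −1, so base 6 is a Miller–Rabin witness that 65 is composite.

6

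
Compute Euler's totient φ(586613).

Factor: 586613 = 31 · 127 · 149.
φ(586613) = (31−1) · (127−1) · (149−1) = 30 · 126 · 148 = 559440.

559440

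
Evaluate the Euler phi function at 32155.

25056

Factor: 32155 = 5 · 59 · 109.
φ(32155) = (5−1) · (59−1) · (109−1) = 4 · 58 · 108 = 25056.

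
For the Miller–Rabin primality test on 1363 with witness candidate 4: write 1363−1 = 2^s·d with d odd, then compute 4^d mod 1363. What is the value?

1363 − 1 = 1362 = 2^1 · 681, so d = 681.
4^1 ≡ 4 (mod 1363)
4^2 ≡ 4^2 = 16 ≡ 16 (mod 1363)
4^4 ≡ 16^2 = 256 ≡ 256 (mod 1363)
4^8 ≡ 256^2 = 65536 ≡ 112 (mod 1363)
4^16 ≡ 112^2 = 12544 ≡ 277 (mod 1363)
4^32 ≡ 277^2 = 76729 ≡ 401 (mod 1363)
4^64 ≡ 401^2 = 160801 ≡ 1330 (mod 1363)
4^128 ≡ 1330^2 = 1768900 ≡ 1089 (mod 1363)
4^256 ≡ 1089^2 = 1185921 ≡ 111 (mod 1363)
4^512 ≡ 111^2 = 12321 ≡ 54 (mod 1363)
681 = 512 + 128 + 32 + 8 + 1 in binary powers of 2.
So 4^681 ≡ 54 · 1089 · 401 · 112 · 4 ≡ 361 (mod 1363).
Squaring chain: 361; never reaches −1, so base 4 is a Miller–Rabin witness that 1363 is composite.

361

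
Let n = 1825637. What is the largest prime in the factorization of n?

1825637 = 11 · 165967
165967 = 29 · 5723
5723 = 59 · 97
97 is prime.
So 1825637 = 11 · 29 · 59 · 97; the largest prime factor is 97.

97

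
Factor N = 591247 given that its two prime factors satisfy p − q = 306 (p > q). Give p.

Since p = q + 306, we have 591247 = q(q + 306), so q² + 306q − 591247 = 0.
Discriminant: 306² + 4·591247 = 93636 + 2364988 = 2458624; √2458624 = 1568.
q = (−306 + 1568)/2 = 631, and p = q + 306 = 937.
Check: 631 · 937 = 591247.

937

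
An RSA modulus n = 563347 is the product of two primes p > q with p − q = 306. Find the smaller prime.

Since p = q + 306, we have 563347 = q(q + 306), so q² + 306q − 563347 = 0.
Discriminant: 306² + 4·563347 = 93636 + 2253388 = 2347024; √2347024 = 1532.
q = (−306 + 1532)/2 = 613, and p = q + 306 = 919.
Check: 613 · 919 = 563347.

613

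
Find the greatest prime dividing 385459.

89

385459 = 61 · 6319
6319 = 71 · 89
89 is prime.
So 385459 = 61 · 71 · 89; the largest prime factor is 89.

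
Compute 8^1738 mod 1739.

8^1 ≡ 8 (mod 1739)
8^2 ≡ 8^2 = 64 ≡ 64 (mod 1739)
8^4 ≡ 64^2 = 4096 ≡ 618 (mod 1739)
8^8 ≡ 618^2 = 381924 ≡ 1083 (mod 1739)
8^16 ≡ 1083^2 = 1172889 ≡ 803 (mod 1739)
8^32 ≡ 803^2 = 644809 ≡ 1379 (mod 1739)
8^64 ≡ 1379^2 = 1901641 ≡ 914 (mod 1739)
8^128 ≡ 914^2 = 835396 ≡ 676 (mod 1739)
8^256 ≡ 676^2 = 456976 ≡ 1358 (mod 1739)
8^512 ≡ 1358^2 = 1844164 ≡ 824 (mod 1739)
8^1024 ≡ 824^2 = 678976 ≡ 766 (mod 1739)
1738 = 1024 + 512 + 128 + 64 + 8 + 2 in binary powers of 2.
So 8^1738 ≡ 766 · 824 · 676 · 914 · 1083 · 64 ≡ 159 (mod 1739).
Since 159 ≠ 1, base 8 is a Fermat witness: 1739 is composite.

159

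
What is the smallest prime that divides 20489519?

20489519 is odd.
Digit sum 38, not divisible by 3.
Ends in 9: not divisible by 5.
7: 20489519 = 7·2927074 + 1
11: 20489519 = 11·1862683 + 6
13: 20489519 = 13·1576116 + 11
17: 20489519 = 17·1205265 + 14
19: 20489519 = 19·1078395 + 14
23: 20489519 = 23·890848 + 15
29: 20489519 = 29·706535 + 4
31: 20489519 = 31·660952 + 7
37: 20489519 = 37·553770 + 29
41: 20489519 = 41·499744 + 15
43: 20489519 = 43·476500 + 19
47: 20489519 = 47·435947 + 10
53: 20489519 = 53·386594 + 37
59: 20489519 = 59·347279 + 58
61: 20489519 = 61·335893 + 46
67: 20489519 = 67·305813 + 48
71: 20489519 = 71·288584 + 55
73: 20489519 = 73·280678 + 25
79: 20489519 = 79·259361

79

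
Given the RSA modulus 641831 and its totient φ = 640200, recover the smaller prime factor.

661

φ(n) = (p−1)(q−1) = n − (p+q) + 1, so p + q = 641831 − 640200 + 1 = 1632.
p and q are the roots of t² − 1632t + 641831 = 0.
Discriminant: 1632² − 4·641831 = 2663424 − 2567324 = 96100; √96100 = 310.
q = (1632 − 310)/2 = 661, p = (1632 + 310)/2 = 971.
Check: 661 · 971 = 641831.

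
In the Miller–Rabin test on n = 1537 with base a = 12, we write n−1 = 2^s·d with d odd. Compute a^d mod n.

191

1537 − 1 = 1536 = 2^9 · 3, so d = 3.
12^1 ≡ 12 (mod 1537)
12^2 ≡ 12^2 = 144 ≡ 144 (mod 1537)
3 = 2 + 1 in binary powers of 2.
So 12^3 ≡ 144 · 12 ≡ 191 (mod 1537).
Squaring chain: 191 → 1130 → 1190 → 523 → 1480 → 175 → 1422 → 929 → 784; never reaches −1, so base 12 is a Miller–Rabin witness that 1537 is composite.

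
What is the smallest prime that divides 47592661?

47592661 is odd.
Digit sum 40, not divisible by 3.
Ends in 1: not divisible by 5.
7: 47592661 = 7·6798951 + 4
11: 47592661 = 11·4326605 + 6
13: 47592661 = 13·3660973 + 12
17: 47592661 = 17·2799568 + 5
19: 47592661 = 19·2504876 + 17
23: 47592661 = 23·2069246 + 3
29: 47592661 = 29·1641126 + 7
31: 47592661 = 31·1535247 + 4
37: 47592661 = 37·1286288 + 5
41: 47592661 = 41·1160796 + 25
43: 47592661 = 43·1106806 + 3
47: 47592661 = 47·1012609 + 38
53: 47592661 = 53·897974 + 39
59: 47592661 = 59·806655 + 16
61: 47592661 = 61·780207 + 34
67: 47592661 = 67·710338 + 15
71: 47592661 = 71·670319 + 12
73: 47592661 = 73·651954 + 19
79: 47592661 = 79·602438 + 59
83: 47592661 = 83·573405 + 46
89: 47592661 = 89·534749

89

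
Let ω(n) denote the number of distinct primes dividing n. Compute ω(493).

2

493 = 17 · 29
493 = 17 · 29, which has 2 distinct prime factors.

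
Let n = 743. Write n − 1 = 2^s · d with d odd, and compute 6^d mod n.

1

743 − 1 = 742 = 2^1 · 371, so d = 371.
6^1 ≡ 6 (mod 743)
6^2 ≡ 6^2 = 36 ≡ 36 (mod 743)
6^4 ≡ 36^2 = 1296 ≡ 553 (mod 743)
6^8 ≡ 553^2 = 305809 ≡ 436 (mod 743)
6^16 ≡ 436^2 = 190096 ≡ 631 (mod 743)
6^32 ≡ 631^2 = 398161 ≡ 656 (mod 743)
6^64 ≡ 656^2 = 430336 ≡ 139 (mod 743)
6^128 ≡ 139^2 = 19321 ≡ 3 (mod 743)
6^256 ≡ 3^2 = 9 ≡ 9 (mod 743)
371 = 256 + 64 + 32 + 16 + 2 + 1 in binary powers of 2.
So 6^371 ≡ 9 · 139 · 656 · 631 · 36 · 6 ≡ 1 (mod 743).
Since 6^d ≡ 1 (mod 743), base 6 does not prove 743 composite.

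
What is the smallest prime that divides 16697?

16697 is odd.
Digit sum 29, not divisible by 3.
Ends in 7: not divisible by 5.
7: 16697 = 7·2385 + 2
11: 16697 = 11·1517 + 10
13: 16697 = 13·1284 + 5
17: 16697 = 17·982 + 3
19: 16697 = 19·878 + 15
23: 16697 = 23·725 + 22
29: 16697 = 29·575 + 22
31: 16697 = 31·538 + 19
37: 16697 = 37·451 + 10
41: 16697 = 41·407 + 10
43: 16697 = 43·388 + 13
47: 16697 = 47·355 + 12
53: 16697 = 53·315 + 2
59: 16697 = 59·283

59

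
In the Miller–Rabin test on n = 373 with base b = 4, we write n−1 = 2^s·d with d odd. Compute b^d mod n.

373 − 1 = 372 = 2^2 · 93, so d = 93.
4^1 ≡ 4 (mod 373)
4^2 ≡ 4^2 = 16 ≡ 16 (mod 373)
4^4 ≡ 16^2 = 256 ≡ 256 (mod 373)
4^8 ≡ 256^2 = 65536 ≡ 261 (mod 373)
4^16 ≡ 261^2 = 68121 ≡ 235 (mod 373)
4^32 ≡ 235^2 = 55225 ≡ 21 (mod 373)
4^64 ≡ 21^2 = 441 ≡ 68 (mod 373)
93 = 64 + 16 + 8 + 4 + 1 in binary powers of 2.
So 4^93 ≡ 68 · 235 · 261 · 256 · 4 ≡ 372 (mod 373).
Since 4^d ≡ 372 (mod 373), base 4 does not prove 373 composite.

372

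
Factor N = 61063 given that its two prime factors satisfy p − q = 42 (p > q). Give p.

269

Since p = q + 42, we have 61063 = q(q + 42), so q² + 42q − 61063 = 0.
Discriminant: 42² + 4·61063 = 1764 + 244252 = 246016; √246016 = 496.
q = (−42 + 496)/2 = 227, and p = q + 42 = 269.
Check: 227 · 269 = 61063.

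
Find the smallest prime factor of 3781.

19

3781 is odd.
Digit sum 19, not divisible by 3.
Ends in 1: not divisible by 5.
7: 3781 = 7·540 + 1
11: 3781 = 11·343 + 8
13: 3781 = 13·290 + 11
17: 3781 = 17·222 + 7
19: 3781 = 19·199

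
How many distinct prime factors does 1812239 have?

1812239 = 11 · 164749
164749 = 13 · 12673
12673 = 19 · 667
667 = 23 · 29
1812239 = 11 · 13 · 19 · 23 · 29, which has 5 distinct prime factors.

5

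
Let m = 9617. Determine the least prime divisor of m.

9617 is odd.
Digit sum 23, not divisible by 3.
Ends in 7: not divisible by 5.
7: 9617 = 7·1373 + 6
11: 9617 = 11·874 + 3
13: 9617 = 13·739 + 10
17: 9617 = 17·565 + 12
19: 9617 = 19·506 + 3
23: 9617 = 23·418 + 3
29: 9617 = 29·331 + 18
31: 9617 = 31·310 + 7
37: 9617 = 37·259 + 34
41: 9617 = 41·234 + 23
43: 9617 = 43·223 + 28
47: 9617 = 47·204 + 29
53: 9617 = 53·181 + 24
59: 9617 = 59·163

59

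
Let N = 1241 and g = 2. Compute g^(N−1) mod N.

1004

2^1 ≡ 2 (mod 1241)
2^2 ≡ 2^2 = 4 ≡ 4 (mod 1241)
2^4 ≡ 4^2 = 16 ≡ 16 (mod 1241)
2^8 ≡ 16^2 = 256 ≡ 256 (mod 1241)
2^16 ≡ 256^2 = 65536 ≡ 1004 (mod 1241)
2^32 ≡ 1004^2 = 1008016 ≡ 324 (mod 1241)
2^64 ≡ 324^2 = 104976 ≡ 732 (mod 1241)
2^128 ≡ 732^2 = 535824 ≡ 953 (mod 1241)
2^256 ≡ 953^2 = 908209 ≡ 1038 (mod 1241)
2^512 ≡ 1038^2 = 1077444 ≡ 256 (mod 1241)
2^1024 ≡ 256^2 = 65536 ≡ 1004 (mod 1241)
1240 = 1024 + 128 + 64 + 16 + 8 in binary powers of 2.
So 2^1240 ≡ 1004 · 953 · 732 · 1004 · 256 ≡ 1004 (mod 1241).
Since 1004 ≠ 1, base 2 is a Fermat witness: 1241 is composite.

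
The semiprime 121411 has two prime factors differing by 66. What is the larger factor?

383

Since p = q + 66, we have 121411 = q(q + 66), so q² + 66q − 121411 = 0.
Discriminant: 66² + 4·121411 = 4356 + 485644 = 490000; √490000 = 700.
q = (−66 + 700)/2 = 317, and p = q + 66 = 383.
Check: 317 · 383 = 121411.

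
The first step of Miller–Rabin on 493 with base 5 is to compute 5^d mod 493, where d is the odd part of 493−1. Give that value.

419

493 − 1 = 492 = 2^2 · 123, so d = 123.
5^1 ≡ 5 (mod 493)
5^2 ≡ 5^2 = 25 ≡ 25 (mod 493)
5^4 ≡ 25^2 = 625 ≡ 132 (mod 493)
5^8 ≡ 132^2 = 17424 ≡ 169 (mod 493)
5^16 ≡ 169^2 = 28561 ≡ 460 (mod 493)
5^32 ≡ 460^2 = 211600 ≡ 103 (mod 493)
5^64 ≡ 103^2 = 10609 ≡ 256 (mod 493)
123 = 64 + 32 + 16 + 8 + 2 + 1 in binary powers of 2.
So 5^123 ≡ 256 · 103 · 460 · 169 · 25 · 5 ≡ 419 (mod 493).
Squaring chain: 419 → 53; never reaches −1, so base 5 is a Miller–Rabin witness that 493 is composite.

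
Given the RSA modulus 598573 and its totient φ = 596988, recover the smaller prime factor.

619

φ(n) = (p−1)(q−1) = n − (p+q) + 1, so p + q = 598573 − 596988 + 1 = 1586.
p and q are the roots of t² − 1586t + 598573 = 0.
Discriminant: 1586² − 4·598573 = 2515396 − 2394292 = 121104; √121104 = 348.
q = (1586 − 348)/2 = 619, p = (1586 + 348)/2 = 967.
Check: 619 · 967 = 598573.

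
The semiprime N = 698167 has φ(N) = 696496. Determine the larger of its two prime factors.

863

φ(n) = (p−1)(q−1) = n − (p+q) + 1, so p + q = 698167 − 696496 + 1 = 1672.
p and q are the roots of t² − 1672t + 698167 = 0.
Discriminant: 1672² − 4·698167 = 2795584 − 2792668 = 2916; √2916 = 54.
q = (1672 − 54)/2 = 809, p = (1672 + 54)/2 = 863.
Check: 809 · 863 = 698167.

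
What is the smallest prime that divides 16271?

53

16271 is odd.
Digit sum 17, not divisible by 3.
Ends in 1: not divisible by 5.
7: 16271 = 7·2324 + 3
11: 16271 = 11·1479 + 2
13: 16271 = 13·1251 + 8
17: 16271 = 17·957 + 2
19: 16271 = 19·856 + 7
23: 16271 = 23·707 + 10
29: 16271 = 29·561 + 2
31: 16271 = 31·524 + 27
37: 16271 = 37·439 + 28
41: 16271 = 41·396 + 35
43: 16271 = 43·378 + 17
47: 16271 = 47·346 + 9
53: 16271 = 53·307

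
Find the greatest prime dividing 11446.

97

11446 = 2 · 5723
5723 = 59 · 97
97 is prime.
So 11446 = 2 · 59 · 97; the largest prime factor is 97.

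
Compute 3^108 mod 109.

1

3^1 ≡ 3 (mod 109)
3^2 ≡ 3^2 = 9 ≡ 9 (mod 109)
3^4 ≡ 9^2 = 81 ≡ 81 (mod 109)
3^8 ≡ 81^2 = 6561 ≡ 21 (mod 109)
3^16 ≡ 21^2 = 441 ≡ 5 (mod 109)
3^32 ≡ 5^2 = 25 ≡ 25 (mod 109)
3^64 ≡ 25^2 = 625 ≡ 80 (mod 109)
108 = 64 + 32 + 8 + 4 in binary powers of 2.
So 3^108 ≡ 80 · 25 · 21 · 81 ≡ 1 (mod 109).
Since the result is 1, base 3 gives no evidence that 109 is composite.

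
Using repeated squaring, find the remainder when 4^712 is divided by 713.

78

4^1 ≡ 4 (mod 713)
4^2 ≡ 4^2 = 16 ≡ 16 (mod 713)
4^4 ≡ 16^2 = 256 ≡ 256 (mod 713)
4^8 ≡ 256^2 = 65536 ≡ 653 (mod 713)
4^16 ≡ 653^2 = 426409 ≡ 35 (mod 713)
4^32 ≡ 35^2 = 1225 ≡ 512 (mod 713)
4^64 ≡ 512^2 = 262144 ≡ 473 (mod 713)
4^128 ≡ 473^2 = 223729 ≡ 560 (mod 713)
4^256 ≡ 560^2 = 313600 ≡ 593 (mod 713)
4^512 ≡ 593^2 = 351649 ≡ 140 (mod 713)
712 = 512 + 128 + 64 + 8 in binary powers of 2.
So 4^712 ≡ 140 · 560 · 473 · 653 ≡ 78 (mod 713).
Since 78 ≠ 1, base 4 is a Fermat witness: 713 is composite.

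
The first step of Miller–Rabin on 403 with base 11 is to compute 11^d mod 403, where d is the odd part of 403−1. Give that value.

151

403 − 1 = 402 = 2^1 · 201, so d = 201.
11^1 ≡ 11 (mod 403)
11^2 ≡ 11^2 = 121 ≡ 121 (mod 403)
11^4 ≡ 121^2 = 14641 ≡ 133 (mod 403)
11^8 ≡ 133^2 = 17689 ≡ 360 (mod 403)
11^16 ≡ 360^2 = 129600 ≡ 237 (mod 403)
11^32 ≡ 237^2 = 56169 ≡ 152 (mod 403)
11^64 ≡ 152^2 = 23104 ≡ 133 (mod 403)
11^128 ≡ 133^2 = 17689 ≡ 360 (mod 403)
201 = 128 + 64 + 8 + 1 in binary powers of 2.
So 11^201 ≡ 360 · 133 · 360 · 11 ≡ 151 (mod 403).
Squaring chain: 151; never reaches −1, so base 11 is a Miller–Rabin witness that 403 is composite.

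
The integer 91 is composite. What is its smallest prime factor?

91 is odd.
Digit sum 10, not divisible by 3.
Ends in 1: not divisible by 5.
7: 91 = 7·13

7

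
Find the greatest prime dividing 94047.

47

94047 = 3 · 31349
31349 = 23 · 1363
1363 = 29 · 47
47 is prime.
So 94047 = 3 · 23 · 29 · 47; the largest prime factor is 47.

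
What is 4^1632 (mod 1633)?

4^1 ≡ 4 (mod 1633)
4^2 ≡ 4^2 = 16 ≡ 16 (mod 1633)
4^4 ≡ 16^2 = 256 ≡ 256 (mod 1633)
4^8 ≡ 256^2 = 65536 ≡ 216 (mod 1633)
4^16 ≡ 216^2 = 46656 ≡ 932 (mod 1633)
4^32 ≡ 932^2 = 868624 ≡ 1501 (mod 1633)
4^64 ≡ 1501^2 = 2253001 ≡ 1094 (mod 1633)
4^128 ≡ 1094^2 = 1196836 ≡ 1480 (mod 1633)
4^256 ≡ 1480^2 = 2190400 ≡ 547 (mod 1633)
4^512 ≡ 547^2 = 299209 ≡ 370 (mod 1633)
4^1024 ≡ 370^2 = 136900 ≡ 1361 (mod 1633)
1632 = 1024 + 512 + 64 + 32 in binary powers of 2.
So 4^1632 ≡ 1361 · 370 · 1094 · 1501 ≡ 1222 (mod 1633).
Since 1222 ≠ 1, base 4 is a Fermat witness: 1633 is composite.

1222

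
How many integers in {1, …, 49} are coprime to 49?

42

Factor: 49 = 7^2.
φ(49) = 7^1·(7−1) = 42.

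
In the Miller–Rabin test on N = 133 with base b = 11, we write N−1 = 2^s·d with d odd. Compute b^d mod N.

1

133 − 1 = 132 = 2^2 · 33, so d = 33.
11^1 ≡ 11 (mod 133)
11^2 ≡ 11^2 = 121 ≡ 121 (mod 133)
11^4 ≡ 121^2 = 14641 ≡ 11 (mod 133)
11^8 ≡ 11^2 = 121 ≡ 121 (mod 133)
11^16 ≡ 121^2 = 14641 ≡ 11 (mod 133)
11^32 ≡ 11^2 = 121 ≡ 121 (mod 133)
33 = 32 + 1 in binary powers of 2.
So 11^33 ≡ 121 · 11 ≡ 1 (mod 133).
Since 11^d ≡ 1 (mod 133), base 11 does not prove 133 composite.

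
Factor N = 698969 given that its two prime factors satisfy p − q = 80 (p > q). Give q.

Since p = q + 80, we have 698969 = q(q + 80), so q² + 80q − 698969 = 0.
Discriminant: 80² + 4·698969 = 6400 + 2795876 = 2802276; √2802276 = 1674.
q = (−80 + 1674)/2 = 797, and p = q + 80 = 877.
Check: 797 · 877 = 698969.

797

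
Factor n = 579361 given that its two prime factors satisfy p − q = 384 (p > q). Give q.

593

Since p = q + 384, we have 579361 = q(q + 384), so q² + 384q − 579361 = 0.
Discriminant: 384² + 4·579361 = 147456 + 2317444 = 2464900; √2464900 = 1570.
q = (−384 + 1570)/2 = 593, and p = q + 384 = 977.
Check: 593 · 977 = 579361.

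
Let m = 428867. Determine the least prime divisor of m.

428867 is odd.
Digit sum 35, not divisible by 3.
Ends in 7: not divisible by 5.
7: 428867 = 7·61266 + 5
11: 428867 = 11·38987 + 10
13: 428867 = 13·32989 + 10
17: 428867 = 17·25227 + 8
19: 428867 = 19·22571 + 18
23: 428867 = 23·18646 + 9
29: 428867 = 29·14788 + 15
31: 428867 = 31·13834 + 13
37: 428867 = 37·11591

37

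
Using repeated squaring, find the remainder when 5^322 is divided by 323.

263

5^1 ≡ 5 (mod 323)
5^2 ≡ 5^2 = 25 ≡ 25 (mod 323)
5^4 ≡ 25^2 = 625 ≡ 302 (mod 323)
5^8 ≡ 302^2 = 91204 ≡ 118 (mod 323)
5^16 ≡ 118^2 = 13924 ≡ 35 (mod 323)
5^32 ≡ 35^2 = 1225 ≡ 256 (mod 323)
5^64 ≡ 256^2 = 65536 ≡ 290 (mod 323)
5^128 ≡ 290^2 = 84100 ≡ 120 (mod 323)
5^256 ≡ 120^2 = 14400 ≡ 188 (mod 323)
322 = 256 + 64 + 2 in binary powers of 2.
So 5^322 ≡ 188 · 290 · 25 ≡ 263 (mod 323).
Since 263 ≠ 1, base 5 is a Fermat witness: 323 is composite.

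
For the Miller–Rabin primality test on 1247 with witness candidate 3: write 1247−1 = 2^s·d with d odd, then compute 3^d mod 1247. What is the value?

1247 − 1 = 1246 = 2^1 · 623, so d = 623.
3^1 ≡ 3 (mod 1247)
3^2 ≡ 3^2 = 9 ≡ 9 (mod 1247)
3^4 ≡ 9^2 = 81 ≡ 81 (mod 1247)
3^8 ≡ 81^2 = 6561 ≡ 326 (mod 1247)
3^16 ≡ 326^2 = 106276 ≡ 281 (mod 1247)
3^32 ≡ 281^2 = 78961 ≡ 400 (mod 1247)
3^64 ≡ 400^2 = 160000 ≡ 384 (mod 1247)
3^128 ≡ 384^2 = 147456 ≡ 310 (mod 1247)
3^256 ≡ 310^2 = 96100 ≡ 81 (mod 1247)
3^512 ≡ 81^2 = 6561 ≡ 326 (mod 1247)
623 = 512 + 64 + 32 + 8 + 4 + 2 + 1 in binary powers of 2.
So 3^623 ≡ 326 · 384 · 400 · 326 · 81 · 9 · 3 ≡ 824 (mod 1247).
Squaring chain: 824; never reaches −1, so base 3 is a Miller–Rabin witness that 1247 is composite.

824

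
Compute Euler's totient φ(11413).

Factor: 11413 = 101 · 113.
φ(11413) = (101−1) · (113−1) = 100 · 112 = 11200.

11200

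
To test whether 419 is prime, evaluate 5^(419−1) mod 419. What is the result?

5^1 ≡ 5 (mod 419)
5^2 ≡ 5^2 = 25 ≡ 25 (mod 419)
5^4 ≡ 25^2 = 625 ≡ 206 (mod 419)
5^8 ≡ 206^2 = 42436 ≡ 117 (mod 419)
5^16 ≡ 117^2 = 13689 ≡ 281 (mod 419)
5^32 ≡ 281^2 = 78961 ≡ 189 (mod 419)
5^64 ≡ 189^2 = 35721 ≡ 106 (mod 419)
5^128 ≡ 106^2 = 11236 ≡ 342 (mod 419)
5^256 ≡ 342^2 = 116964 ≡ 63 (mod 419)
418 = 256 + 128 + 32 + 2 in binary powers of 2.
So 5^418 ≡ 63 · 342 · 189 · 25 ≡ 1 (mod 419).
Since the result is 1, base 5 gives no evidence that 419 is composite.

1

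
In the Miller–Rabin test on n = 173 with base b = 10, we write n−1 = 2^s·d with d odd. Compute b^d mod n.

173 − 1 = 172 = 2^2 · 43, so d = 43.
10^1 ≡ 10 (mod 173)
10^2 ≡ 10^2 = 100 ≡ 100 (mod 173)
10^4 ≡ 100^2 = 10000 ≡ 139 (mod 173)
10^8 ≡ 139^2 = 19321 ≡ 118 (mod 173)
10^16 ≡ 118^2 = 13924 ≡ 84 (mod 173)
10^32 ≡ 84^2 = 7056 ≡ 136 (mod 173)
43 = 32 + 8 + 2 + 1 in binary powers of 2.
So 10^43 ≡ 136 · 118 · 100 · 10 ≡ 1 (mod 173).
Since 10^d ≡ 1 (mod 173), base 10 does not prove 173 composite.

1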